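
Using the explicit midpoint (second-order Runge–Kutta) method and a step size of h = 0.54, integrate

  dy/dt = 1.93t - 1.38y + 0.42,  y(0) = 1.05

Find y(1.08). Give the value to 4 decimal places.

1.3001

Midpoint: k1 = f(t_n, y_n); k2 = f(t_n + h/2, y_n + (h/2)·k1); y_{n+1} = y_n + h·k2.
t=0.000000, y=1.050000:
  k1 = f(0.000000, 1.050000) = -1.029000
  k2 = f(0.270000, 0.772170) = -0.124495
  y ← 1.050000 + 0.54·(-0.124495) = 0.982773
t=0.540000, y=0.982773:
  k1 = f(0.540000, 0.982773) = 0.105973
  k2 = f(0.810000, 1.011386) = 0.587588
  y ← 0.982773 + 0.54·0.587588 = 1.300070
y(1.08) ≈ 1.3001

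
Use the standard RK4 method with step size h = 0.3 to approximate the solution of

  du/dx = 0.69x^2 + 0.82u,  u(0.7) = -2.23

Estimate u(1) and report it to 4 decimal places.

RK4: k1 = f(x_n, u_n); k2 = f(x_n + h/2, u_n + (h/2)·k1); k3 = f(x_n + h/2, u_n + (h/2)·k2); k4 = f(x_n + h, u_n + h·k3); u_{n+1} = u_n + (h/6)·(k1 + 2k2 + 2k3 + k4).
x=0.700000, u=-2.230000:
  k1 = f(0.700000, -2.230000) = -1.490500
  k2 = f(0.850000, -2.453575) = -1.513406
  k3 = f(0.850000, -2.457011) = -1.516224
  k4 = f(1.000000, -2.684867) = -1.511591
  u ← -2.230000 + (0.3/6)·(k1 + 2k2 + 2k3 + k4) = -2.683068
u(1) ≈ -2.6831

-2.6831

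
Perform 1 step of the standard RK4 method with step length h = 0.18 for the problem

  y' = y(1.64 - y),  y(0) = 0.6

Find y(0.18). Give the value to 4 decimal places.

RK4: k1 = f(s_n, y_n); k2 = f(s_n + h/2, y_n + (h/2)·k1); k3 = f(s_n + h/2, y_n + (h/2)·k2); k4 = f(s_n + h, y_n + h·k3); y_{n+1} = y_n + (h/6)·(k1 + 2k2 + 2k3 + k4).
s=0.000000, y=0.600000:
  k1 = f(0.000000, 0.600000) = 0.624000
  k2 = f(0.090000, 0.656160) = 0.645556
  k3 = f(0.090000, 0.658100) = 0.646188
  k4 = f(0.180000, 0.716314) = 0.661649
  y ← 0.600000 + (0.18/6)·(k1 + 2k2 + 2k3 + k4) = 0.716074
y(0.18) ≈ 0.7161

0.7161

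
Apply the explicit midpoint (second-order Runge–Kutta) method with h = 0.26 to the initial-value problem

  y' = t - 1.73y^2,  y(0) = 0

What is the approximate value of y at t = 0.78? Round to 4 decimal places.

Midpoint: k1 = f(t_n, y_n); k2 = f(t_n + h/2, y_n + (h/2)·k1); y_{n+1} = y_n + h·k2.
t=0.000000, y=0.000000:
  k1 = f(0.000000, 0.000000) = 0.000000
  k2 = f(0.130000, 0.000000) = 0.130000
  y ← 0.000000 + 0.26·0.130000 = 0.033800
t=0.260000, y=0.033800:
  k1 = f(0.260000, 0.033800) = 0.258024
  k2 = f(0.390000, 0.067343) = 0.382154
  y ← 0.033800 + 0.26·0.382154 = 0.133160
t=0.520000, y=0.133160:
  k1 = f(0.520000, 0.133160) = 0.489324
  k2 = f(0.650000, 0.196772) = 0.583016
  y ← 0.133160 + 0.26·0.583016 = 0.284744
y(0.78) ≈ 0.2847

0.2847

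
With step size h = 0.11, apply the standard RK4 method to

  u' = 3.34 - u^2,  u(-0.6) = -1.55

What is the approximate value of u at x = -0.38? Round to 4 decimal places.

-1.2605

RK4: k1 = f(x_n, u_n); k2 = f(x_n + h/2, u_n + (h/2)·k1); k3 = f(x_n + h/2, u_n + (h/2)·k2); k4 = f(x_n + h, u_n + h·k3); u_{n+1} = u_n + (h/6)·(k1 + 2k2 + 2k3 + k4).
x=-0.600000, u=-1.550000:
  k1 = f(-0.600000, -1.550000) = 0.937500
  k2 = f(-0.545000, -1.498438) = 1.094685
  k3 = f(-0.545000, -1.489792) = 1.120519
  k4 = f(-0.490000, -1.426743) = 1.304405
  u ← -1.550000 + (0.11/6)·(k1 + 2k2 + 2k3 + k4) = -1.427674
x=-0.490000, u=-1.427674:
  k1 = f(-0.490000, -1.427674) = 1.301746
  k2 = f(-0.435000, -1.356078) = 1.501052
  k3 = f(-0.435000, -1.345116) = 1.530662
  k4 = f(-0.380000, -1.259301) = 1.754160
  u ← -1.427674 + (0.11/6)·(k1 + 2k2 + 2k3 + k4) = -1.260486
u(-0.38) ≈ -1.2605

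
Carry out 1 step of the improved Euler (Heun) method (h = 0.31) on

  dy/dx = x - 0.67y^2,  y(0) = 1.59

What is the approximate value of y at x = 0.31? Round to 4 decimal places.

Heun: k1 = f(x_n, y_n); k2 = f(x_n + h, y_n + h·k1); y_{n+1} = y_n + (h/2)·(k1 + k2).
x=0.000000, y=1.590000:
  k1 = f(0.000000, 1.590000) = -1.693827
  k2 = f(0.310000, 1.064914) = -0.449807
  y ← 1.590000 + (0.31/2)·(-1.693827 + (-0.449807)) = 1.257737
y(0.31) ≈ 1.2577

1.2577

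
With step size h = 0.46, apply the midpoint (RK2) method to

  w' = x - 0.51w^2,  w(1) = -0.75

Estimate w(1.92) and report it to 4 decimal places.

0.5117

Midpoint: k1 = f(x_n, w_n); k2 = f(x_n + h/2, w_n + (h/2)·k1); w_{n+1} = w_n + h·k2.
x=1.000000, w=-0.750000:
  k1 = f(1.000000, -0.750000) = 0.713125
  k2 = f(1.230000, -0.585981) = 1.054879
  w ← -0.750000 + 0.46·1.054879 = -0.264756
x=1.460000, w=-0.264756:
  k1 = f(1.460000, -0.264756) = 1.424251
  k2 = f(1.690000, 0.062822) = 1.687987
  w ← -0.264756 + 0.46·1.687987 = 0.511719
w(1.92) ≈ 0.5117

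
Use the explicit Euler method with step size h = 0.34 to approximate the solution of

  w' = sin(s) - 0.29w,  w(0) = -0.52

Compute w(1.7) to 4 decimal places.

0.5409

Euler: w_{n+1} = w_n + h·f(s_n, w_n).
s=0.000000, w=-0.520000: f=0.150800 → w ← -0.520000 + 0.34·0.150800 = -0.468728
s=0.340000, w=-0.468728: f=0.469418 → w ← -0.468728 + 0.34·0.469418 = -0.309126
s=0.680000, w=-0.309126: f=0.718440 → w ← -0.309126 + 0.34·0.718440 = -0.064856
s=1.020000, w=-0.064856: f=0.870916 → w ← -0.064856 + 0.34·0.870916 = 0.231255
s=1.360000, w=0.231255: f=0.910801 → w ← 0.231255 + 0.34·0.910801 = 0.540927
w(1.7) ≈ 0.5409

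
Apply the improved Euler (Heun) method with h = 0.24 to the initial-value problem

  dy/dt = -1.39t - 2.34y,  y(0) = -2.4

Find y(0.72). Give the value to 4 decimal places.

Heun: k1 = f(t_n, y_n); k2 = f(t_n + h, y_n + h·k1); y_{n+1} = y_n + (h/2)·(k1 + k2).
t=0.000000, y=-2.400000:
  k1 = f(0.000000, -2.400000) = 5.616000
  k2 = f(0.240000, -1.052160) = 2.128454
  y ← -2.400000 + (0.24/2)·(5.616000 + 2.128454) = -1.470665
t=0.240000, y=-1.470665:
  k1 = f(0.240000, -1.470665) = 3.107757
  k2 = f(0.480000, -0.724804) = 1.028841
  y ← -1.470665 + (0.24/2)·(3.107757 + 1.028841) = -0.974274
t=0.480000, y=-0.974274:
  k1 = f(0.480000, -0.974274) = 1.612600
  k2 = f(0.720000, -0.587250) = 0.373364
  y ← -0.974274 + (0.24/2)·(1.612600 + 0.373364) = -0.735958
y(0.72) ≈ -0.7360

-0.7360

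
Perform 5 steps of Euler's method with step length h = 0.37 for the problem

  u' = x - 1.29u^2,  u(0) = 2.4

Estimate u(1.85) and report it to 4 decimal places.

Euler: u_{n+1} = u_n + h·f(x_n, u_n).
x=0.000000, u=2.400000: f=-7.430400 → u ← 2.400000 + 0.37·(-7.430400) = -0.349248
x=0.370000, u=-0.349248: f=0.212653 → u ← -0.349248 + 0.37·0.212653 = -0.270566
x=0.740000, u=-0.270566: f=0.645564 → u ← -0.270566 + 0.37·0.645564 = -0.031708
x=1.110000, u=-0.031708: f=1.108703 → u ← -0.031708 + 0.37·1.108703 = 0.378513
x=1.480000, u=0.378513: f=1.295179 → u ← 0.378513 + 0.37·1.295179 = 0.857729
u(1.85) ≈ 0.8577

0.8577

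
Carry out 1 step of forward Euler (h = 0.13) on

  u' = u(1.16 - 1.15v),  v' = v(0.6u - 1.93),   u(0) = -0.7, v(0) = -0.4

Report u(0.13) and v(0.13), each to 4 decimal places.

Euler on (u,v): u_{n+1} = u_n + h·u', v_{n+1} = v_n + h·v'.
0.000000: (-0.700000, -0.400000); f=(-1.134000, 0.940000) → (-0.847420, -0.277800)
(u(0.13), v(0.13)) ≈ (-0.8474, -0.2778)

-0.8474, -0.2778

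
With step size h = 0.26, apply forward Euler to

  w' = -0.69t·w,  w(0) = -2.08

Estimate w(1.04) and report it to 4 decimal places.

Euler: w_{n+1} = w_n + h·f(t_n, w_n).
t=0.000000, w=-2.080000: f=0.000000 → w ← -2.080000 + 0.26·0.000000 = -2.080000
t=0.260000, w=-2.080000: f=0.373152 → w ← -2.080000 + 0.26·0.373152 = -1.982980
t=0.520000, w=-1.982980: f=0.711493 → w ← -1.982980 + 0.26·0.711493 = -1.797992
t=0.780000, w=-1.797992: f=0.967679 → w ← -1.797992 + 0.26·0.967679 = -1.546396
w(1.04) ≈ -1.5464

-1.5464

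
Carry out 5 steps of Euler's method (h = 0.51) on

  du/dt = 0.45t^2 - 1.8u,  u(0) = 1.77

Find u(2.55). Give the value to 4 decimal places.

Euler: u_{n+1} = u_n + h·f(t_n, u_n).
t=0.000000, u=1.770000: f=-3.186000 → u ← 1.770000 + 0.51·(-3.186000) = 0.145140
t=0.510000, u=0.145140: f=-0.144207 → u ← 0.145140 + 0.51·(-0.144207) = 0.071594
t=1.020000, u=0.071594: f=0.339310 → u ← 0.071594 + 0.51·0.339310 = 0.244643
t=1.530000, u=0.244643: f=0.613048 → u ← 0.244643 + 0.51·0.613048 = 0.557297
t=2.040000, u=0.557297: f=0.869585 → u ← 0.557297 + 0.51·0.869585 = 1.000786
u(2.55) ≈ 1.0008

1.0008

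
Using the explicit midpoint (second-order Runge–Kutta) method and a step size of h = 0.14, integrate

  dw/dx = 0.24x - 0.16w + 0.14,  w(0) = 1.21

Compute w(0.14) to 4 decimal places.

Midpoint: k1 = f(x_n, w_n); k2 = f(x_n + h/2, w_n + (h/2)·k1); w_{n+1} = w_n + h·k2.
x=0.000000, w=1.210000:
  k1 = f(0.000000, 1.210000) = -0.053600
  k2 = f(0.070000, 1.206248) = -0.036200
  w ← 1.210000 + 0.14·(-0.036200) = 1.204932
w(0.14) ≈ 1.2049

1.2049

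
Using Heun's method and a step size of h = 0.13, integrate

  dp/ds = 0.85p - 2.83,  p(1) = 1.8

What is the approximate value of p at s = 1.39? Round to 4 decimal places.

Heun: k1 = f(s_n, p_n); k2 = f(s_n + h, p_n + h·k1); p_{n+1} = p_n + (h/2)·(k1 + k2).
s=1.000000, p=1.800000:
  k1 = f(1.000000, 1.800000) = -1.300000
  k2 = f(1.130000, 1.631000) = -1.443650
  p ← 1.800000 + (0.13/2)·(-1.300000 + (-1.443650)) = 1.621663
s=1.130000, p=1.621663:
  k1 = f(1.130000, 1.621663) = -1.451587
  k2 = f(1.260000, 1.432956) = -1.611987
  p ← 1.621663 + (0.13/2)·(-1.451587 + (-1.611987)) = 1.422530
s=1.260000, p=1.422530:
  k1 = f(1.260000, 1.422530) = -1.620849
  k2 = f(1.390000, 1.211820) = -1.799953
  p ← 1.422530 + (0.13/2)·(-1.620849 + (-1.799953)) = 1.200178
p(1.39) ≈ 1.2002

1.2002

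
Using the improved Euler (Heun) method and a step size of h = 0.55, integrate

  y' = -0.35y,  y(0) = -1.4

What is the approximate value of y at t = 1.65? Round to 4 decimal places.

-0.7891

Heun: k1 = f(t_n, y_n); k2 = f(t_n + h, y_n + h·k1); y_{n+1} = y_n + (h/2)·(k1 + k2).
t=0.000000, y=-1.400000:
  k1 = f(0.000000, -1.400000) = 0.490000
  k2 = f(0.550000, -1.130500) = 0.395675
  y ← -1.400000 + (0.55/2)·(0.490000 + 0.395675) = -1.156439
t=0.550000, y=-1.156439:
  k1 = f(0.550000, -1.156439) = 0.404754
  k2 = f(1.100000, -0.933825) = 0.326839
  y ← -1.156439 + (0.55/2)·(0.404754 + 0.326839) = -0.955251
t=1.100000, y=-0.955251:
  k1 = f(1.100000, -0.955251) = 0.334338
  k2 = f(1.650000, -0.771366) = 0.269978
  y ← -0.955251 + (0.55/2)·(0.334338 + 0.269978) = -0.789065
y(1.65) ≈ -0.7891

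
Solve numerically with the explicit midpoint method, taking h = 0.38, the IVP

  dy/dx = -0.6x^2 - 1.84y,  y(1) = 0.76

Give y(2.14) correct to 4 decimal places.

-0.7928

Midpoint: k1 = f(x_n, y_n); k2 = f(x_n + h/2, y_n + (h/2)·k1); y_{n+1} = y_n + h·k2.
x=1.000000, y=0.760000:
  k1 = f(1.000000, 0.760000) = -1.998400
  k2 = f(1.190000, 0.380304) = -1.549419
  y ← 0.760000 + 0.38·(-1.549419) = 0.171221
x=1.380000, y=0.171221:
  k1 = f(1.380000, 0.171221) = -1.457686
  k2 = f(1.570000, -0.105740) = -1.284379
  y ← 0.171221 + 0.38·(-1.284379) = -0.316843
x=1.760000, y=-0.316843:
  k1 = f(1.760000, -0.316843) = -1.275568
  k2 = f(1.950000, -0.559201) = -1.252570
  y ← -0.316843 + 0.38·(-1.252570) = -0.792820
y(2.14) ≈ -0.7928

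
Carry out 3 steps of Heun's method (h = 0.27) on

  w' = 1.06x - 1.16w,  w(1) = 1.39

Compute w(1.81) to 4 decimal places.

1.3698

Heun: k1 = f(x_n, w_n); k2 = f(x_n + h, w_n + h·k1); w_{n+1} = w_n + (h/2)·(k1 + k2).
x=1.000000, w=1.390000:
  k1 = f(1.000000, 1.390000) = -0.552400
  k2 = f(1.270000, 1.240852) = -0.093188
  w ← 1.390000 + (0.27/2)·(-0.552400 + (-0.093188)) = 1.302846
x=1.270000, w=1.302846:
  k1 = f(1.270000, 1.302846) = -0.165101
  k2 = f(1.540000, 1.258268) = 0.172809
  w ← 1.302846 + (0.27/2)·(-0.165101 + 0.172809) = 1.303886
x=1.540000, w=1.303886:
  k1 = f(1.540000, 1.303886) = 0.119892
  k2 = f(1.810000, 1.336257) = 0.368542
  w ← 1.303886 + (0.27/2)·(0.119892 + 0.368542) = 1.369825
w(1.81) ≈ 1.3698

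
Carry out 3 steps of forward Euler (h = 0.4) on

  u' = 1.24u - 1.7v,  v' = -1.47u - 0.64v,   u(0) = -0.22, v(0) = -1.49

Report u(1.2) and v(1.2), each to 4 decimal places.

Euler on (u,v): u_{n+1} = u_n + h·u', v_{n+1} = v_n + h·v'.
0.000000: (-0.220000, -1.490000); f=(2.260200, 1.277000) → (0.684080, -0.979200)
0.400000: (0.684080, -0.979200); f=(2.512899, -0.378910) → (1.689240, -1.130764)
0.800000: (1.689240, -1.130764); f=(4.016956, -1.759493) → (3.296022, -1.834561)
(u(1.2), v(1.2)) ≈ (3.2960, -1.8346)

3.2960, -1.8346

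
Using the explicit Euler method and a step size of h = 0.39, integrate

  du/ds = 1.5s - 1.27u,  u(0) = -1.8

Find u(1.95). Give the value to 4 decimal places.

Euler: u_{n+1} = u_n + h·f(s_n, u_n).
s=0.000000, u=-1.800000: f=2.286000 → u ← -1.800000 + 0.39·2.286000 = -0.908460
s=0.390000, u=-0.908460: f=1.738744 → u ← -0.908460 + 0.39·1.738744 = -0.230350
s=0.780000, u=-0.230350: f=1.462544 → u ← -0.230350 + 0.39·1.462544 = 0.340042
s=1.170000, u=0.340042: f=1.323146 → u ← 0.340042 + 0.39·1.323146 = 0.856069
s=1.560000, u=0.856069: f=1.252792 → u ← 0.856069 + 0.39·1.252792 = 1.344658
u(1.95) ≈ 1.3447

1.3447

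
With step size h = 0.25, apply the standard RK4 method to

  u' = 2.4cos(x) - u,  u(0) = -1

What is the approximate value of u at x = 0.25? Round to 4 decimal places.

RK4: k1 = f(x_n, u_n); k2 = f(x_n + h/2, u_n + (h/2)·k1); k3 = f(x_n + h/2, u_n + (h/2)·k2); k4 = f(x_n + h, u_n + h·k3); u_{n+1} = u_n + (h/6)·(k1 + 2k2 + 2k3 + k4).
x=0.000000, u=-1.000000:
  k1 = f(0.000000, -1.000000) = 3.400000
  k2 = f(0.125000, -0.575000) = 2.956274
  k3 = f(0.125000, -0.630466) = 3.011740
  k4 = f(0.250000, -0.247065) = 2.572455
  u ← -1.000000 + (0.25/6)·(k1 + 2k2 + 2k3 + k4) = -0.253813
u(0.25) ≈ -0.2538

-0.2538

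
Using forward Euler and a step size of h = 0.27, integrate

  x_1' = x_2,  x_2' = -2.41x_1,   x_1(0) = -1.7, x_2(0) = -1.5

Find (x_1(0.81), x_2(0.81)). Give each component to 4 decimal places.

Euler on (x_1,x_2): x_1_{n+1} = x_1_n + h·x_1', x_2_{n+1} = x_2_n + h·x_2'.
0.000000: (-1.700000, -1.500000); f=(-1.500000, 4.097000) → (-2.105000, -0.393810)
0.270000: (-2.105000, -0.393810); f=(-0.393810, 5.073050) → (-2.211329, 0.975914)
0.540000: (-2.211329, 0.975914); f=(0.975914, 5.329302) → (-1.947832, 2.414825)
(x_1(0.81), x_2(0.81)) ≈ (-1.9478, 2.4148)

-1.9478, 2.4148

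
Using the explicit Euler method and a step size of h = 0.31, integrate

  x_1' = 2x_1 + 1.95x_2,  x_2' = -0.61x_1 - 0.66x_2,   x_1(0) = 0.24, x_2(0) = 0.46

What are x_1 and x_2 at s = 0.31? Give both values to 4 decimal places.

0.6669, 0.3205

Euler on (x_1,x_2): x_1_{n+1} = x_1_n + h·x_1', x_2_{n+1} = x_2_n + h·x_2'.
0.000000: (0.240000, 0.460000); f=(1.377000, -0.450000) → (0.666870, 0.320500)
(x_1(0.31), x_2(0.31)) ≈ (0.6669, 0.3205)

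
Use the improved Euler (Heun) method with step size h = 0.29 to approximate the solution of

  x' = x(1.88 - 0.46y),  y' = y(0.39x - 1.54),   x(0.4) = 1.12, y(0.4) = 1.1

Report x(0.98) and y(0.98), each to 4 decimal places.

Heun on (x,y): k1 = f(t_n, state_n); k2 = f(t_n + h, state_n + h·k1); state_{n+1} = state_n + (h/2)·(k1 + k2).
0.400000: (1.120000, 1.100000)
  k1 = (1.538880, -1.213520)
  predictor → (1.566275, 0.748079)
  k2 = (2.405616, -0.695080)
  → (1.691952, 0.823253)
0.690000: (1.691952, 0.823253)
  k1 = (2.540134, -0.724577)
  predictor → (2.428591, 0.613126)
  k2 = (3.880796, -0.363491)
  → (2.622987, 0.665483)
(x(0.98), y(0.98)) ≈ (2.6230, 0.6655)

2.6230, 0.6655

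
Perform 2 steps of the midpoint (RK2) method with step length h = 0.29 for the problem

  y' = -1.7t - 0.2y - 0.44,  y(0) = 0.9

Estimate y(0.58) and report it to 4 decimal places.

Midpoint: k1 = f(t_n, y_n); k2 = f(t_n + h/2, y_n + (h/2)·k1); y_{n+1} = y_n + h·k2.
t=0.000000, y=0.900000:
  k1 = f(0.000000, 0.900000) = -0.620000
  k2 = f(0.145000, 0.810100) = -0.848520
  y ← 0.900000 + 0.29·(-0.848520) = 0.653929
t=0.290000, y=0.653929:
  k1 = f(0.290000, 0.653929) = -1.063786
  k2 = f(0.435000, 0.499680) = -1.279436
  y ← 0.653929 + 0.29·(-1.279436) = 0.282893
y(0.58) ≈ 0.2829

0.2829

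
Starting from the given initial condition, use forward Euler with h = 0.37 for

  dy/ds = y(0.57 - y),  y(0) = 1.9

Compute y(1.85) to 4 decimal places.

0.6648

Euler: y_{n+1} = y_n + h·f(s_n, y_n).
s=0.000000, y=1.900000: f=-2.527000 → y ← 1.900000 + 0.37·(-2.527000) = 0.965010
s=0.370000, y=0.965010: f=-0.381189 → y ← 0.965010 + 0.37·(-0.381189) = 0.823970
s=0.740000, y=0.823970: f=-0.209264 → y ← 0.823970 + 0.37·(-0.209264) = 0.746543
s=1.110000, y=0.746543: f=-0.131797 → y ← 0.746543 + 0.37·(-0.131797) = 0.697778
s=1.480000, y=0.697778: f=-0.089161 → y ← 0.697778 + 0.37·(-0.089161) = 0.664788
y(1.85) ≈ 0.6648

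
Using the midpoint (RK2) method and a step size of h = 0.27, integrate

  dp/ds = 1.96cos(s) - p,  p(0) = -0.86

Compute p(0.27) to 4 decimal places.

-0.2062

Midpoint: k1 = f(s_n, p_n); k2 = f(s_n + h/2, p_n + (h/2)·k1); p_{n+1} = p_n + h·k2.
s=0.000000, p=-0.860000:
  k1 = f(0.000000, -0.860000) = 2.820000
  k2 = f(0.135000, -0.479300) = 2.421467
  p ← -0.860000 + 0.27·2.421467 = -0.206204
p(0.27) ≈ -0.2062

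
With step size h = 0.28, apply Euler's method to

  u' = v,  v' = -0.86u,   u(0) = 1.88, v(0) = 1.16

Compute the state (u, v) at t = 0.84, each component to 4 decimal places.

2.4522, -0.4022

Euler on (u,v): u_{n+1} = u_n + h·u', v_{n+1} = v_n + h·v'.
0.000000: (1.880000, 1.160000); f=(1.160000, -1.616800) → (2.204800, 0.707296)
0.280000: (2.204800, 0.707296); f=(0.707296, -1.896128) → (2.402843, 0.176380)
0.560000: (2.402843, 0.176380); f=(0.176380, -2.066445) → (2.452229, -0.402224)
(u(0.84), v(0.84)) ≈ (2.4522, -0.4022)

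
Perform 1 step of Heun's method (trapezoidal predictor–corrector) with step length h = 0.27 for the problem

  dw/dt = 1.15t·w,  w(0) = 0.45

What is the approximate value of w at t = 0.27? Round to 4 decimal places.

Heun: k1 = f(t_n, w_n); k2 = f(t_n + h, w_n + h·k1); w_{n+1} = w_n + (h/2)·(k1 + k2).
t=0.000000, w=0.450000:
  k1 = f(0.000000, 0.450000) = 0.000000
  k2 = f(0.270000, 0.450000) = 0.139725
  w ← 0.450000 + (0.27/2)·(0.000000 + 0.139725) = 0.468863
w(0.27) ≈ 0.4689

0.4689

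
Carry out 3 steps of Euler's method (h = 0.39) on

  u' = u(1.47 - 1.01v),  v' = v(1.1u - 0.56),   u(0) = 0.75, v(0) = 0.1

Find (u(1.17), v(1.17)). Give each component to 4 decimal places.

Euler on (u,v): u_{n+1} = u_n + h·u', v_{n+1} = v_n + h·v'.
0.000000: (0.750000, 0.100000); f=(1.026750, 0.026500) → (1.150432, 0.110335)
0.390000: (1.150432, 0.110335); f=(1.562933, 0.077839) → (1.759977, 0.140692)
0.780000: (1.759977, 0.140692); f=(2.337075, 0.193589) → (2.671436, 0.216192)
(u(1.17), v(1.17)) ≈ (2.6714, 0.2162)

2.6714, 0.2162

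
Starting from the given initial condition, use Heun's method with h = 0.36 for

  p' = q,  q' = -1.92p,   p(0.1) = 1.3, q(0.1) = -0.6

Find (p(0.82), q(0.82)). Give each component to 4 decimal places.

Heun on (p,q): k1 = f(t_n, state_n); k2 = f(t_n + h, state_n + h·k1); state_{n+1} = state_n + (h/2)·(k1 + k2).
0.100000: (1.300000, -0.600000)
  k1 = (-0.600000, -2.496000)
  predictor → (1.084000, -1.498560)
  k2 = (-1.498560, -2.081280)
  → (0.922259, -1.423910)
0.460000: (0.922259, -1.423910)
  k1 = (-1.423910, -1.770738)
  predictor → (0.409651, -2.061376)
  k2 = (-2.061376, -0.786531)
  → (0.294908, -1.884219)
(p(0.82), q(0.82)) ≈ (0.2949, -1.8842)

0.2949, -1.8842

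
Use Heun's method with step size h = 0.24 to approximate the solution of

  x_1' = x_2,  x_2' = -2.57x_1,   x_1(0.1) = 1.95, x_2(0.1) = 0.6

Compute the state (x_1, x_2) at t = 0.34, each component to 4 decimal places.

Heun on (x_1,x_2): k1 = f(t_n, state_n); k2 = f(t_n + h, state_n + h·k1); state_{n+1} = state_n + (h/2)·(k1 + k2).
0.100000: (1.950000, 0.600000)
  k1 = (0.600000, -5.011500)
  predictor → (2.094000, -0.602760)
  k2 = (-0.602760, -5.381580)
  → (1.949669, -0.647170)
(x_1(0.34), x_2(0.34)) ≈ (1.9497, -0.6472)

1.9497, -0.6472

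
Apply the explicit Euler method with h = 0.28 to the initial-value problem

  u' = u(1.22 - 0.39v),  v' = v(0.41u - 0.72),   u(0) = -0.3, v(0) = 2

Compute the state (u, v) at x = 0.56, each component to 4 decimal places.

-0.3958, 1.1608

Euler on (u,v): u_{n+1} = u_n + h·u', v_{n+1} = v_n + h·v'.
0.000000: (-0.300000, 2.000000); f=(-0.132000, -1.686000) → (-0.336960, 1.527920)
0.280000: (-0.336960, 1.527920); f=(-0.210301, -1.311190) → (-0.395844, 1.160787)
(u(0.56), v(0.56)) ≈ (-0.3958, 1.1608)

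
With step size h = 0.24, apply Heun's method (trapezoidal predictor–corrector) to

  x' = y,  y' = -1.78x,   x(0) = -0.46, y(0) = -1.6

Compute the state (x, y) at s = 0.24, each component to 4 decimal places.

-0.8204, -1.3215

Heun on (x,y): k1 = f(s_n, state_n); k2 = f(s_n + h, state_n + h·k1); state_{n+1} = state_n + (h/2)·(k1 + k2).
0.000000: (-0.460000, -1.600000)
  k1 = (-1.600000, 0.818800)
  predictor → (-0.844000, -1.403488)
  k2 = (-1.403488, 1.502320)
  → (-0.820419, -1.321466)
(x(0.24), y(0.24)) ≈ (-0.8204, -1.3215)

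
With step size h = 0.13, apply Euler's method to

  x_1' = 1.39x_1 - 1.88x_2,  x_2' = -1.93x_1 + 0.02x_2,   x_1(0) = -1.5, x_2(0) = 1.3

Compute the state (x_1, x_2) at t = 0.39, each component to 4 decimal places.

Euler on (x_1,x_2): x_1_{n+1} = x_1_n + h·x_1', x_2_{n+1} = x_2_n + h·x_2'.
0.000000: (-1.500000, 1.300000); f=(-4.529000, 2.921000) → (-2.088770, 1.679730)
0.130000: (-2.088770, 1.679730); f=(-6.061283, 4.064921) → (-2.876737, 2.208170)
0.260000: (-2.876737, 2.208170); f=(-8.150023, 5.596265) → (-3.936240, 2.935684)
(x_1(0.39), x_2(0.39)) ≈ (-3.9362, 2.9357)

-3.9362, 2.9357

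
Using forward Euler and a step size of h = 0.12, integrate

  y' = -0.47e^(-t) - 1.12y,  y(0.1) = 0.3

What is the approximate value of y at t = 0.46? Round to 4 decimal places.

Euler: y_{n+1} = y_n + h·f(t_n, y_n).
t=0.100000, y=0.300000: f=-0.761274 → y ← 0.300000 + 0.12·(-0.761274) = 0.208647
t=0.220000, y=0.208647: f=-0.610869 → y ← 0.208647 + 0.12·(-0.610869) = 0.135343
t=0.340000, y=0.135343: f=-0.486116 → y ← 0.135343 + 0.12·(-0.486116) = 0.077009
y(0.46) ≈ 0.0770

0.0770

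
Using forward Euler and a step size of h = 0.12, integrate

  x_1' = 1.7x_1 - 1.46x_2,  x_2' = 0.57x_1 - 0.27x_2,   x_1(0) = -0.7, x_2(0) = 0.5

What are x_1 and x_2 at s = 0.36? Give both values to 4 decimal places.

-1.5034, 0.2647

Euler on (x_1,x_2): x_1_{n+1} = x_1_n + h·x_1', x_2_{n+1} = x_2_n + h·x_2'.
0.000000: (-0.700000, 0.500000); f=(-1.920000, -0.534000) → (-0.930400, 0.435920)
0.120000: (-0.930400, 0.435920); f=(-2.218123, -0.648026) → (-1.196575, 0.358157)
0.240000: (-1.196575, 0.358157); f=(-2.557086, -0.778750) → (-1.503425, 0.264707)
(x_1(0.36), x_2(0.36)) ≈ (-1.5034, 0.2647)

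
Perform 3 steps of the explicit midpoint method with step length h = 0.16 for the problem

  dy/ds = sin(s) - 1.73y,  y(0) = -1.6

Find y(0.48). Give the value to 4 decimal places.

-0.6175

Midpoint: k1 = f(s_n, y_n); k2 = f(s_n + h/2, y_n + (h/2)·k1); y_{n+1} = y_n + h·k2.
s=0.000000, y=-1.600000:
  k1 = f(0.000000, -1.600000) = 2.768000
  k2 = f(0.080000, -1.378560) = 2.464823
  y ← -1.600000 + 0.16·2.464823 = -1.205628
s=0.160000, y=-1.205628:
  k1 = f(0.160000, -1.205628) = 2.245055
  k2 = f(0.240000, -1.026024) = 2.012724
  y ← -1.205628 + 0.16·2.012724 = -0.883592
s=0.320000, y=-0.883592:
  k1 = f(0.320000, -0.883592) = 1.843181
  k2 = f(0.400000, -0.736138) = 1.662937
  y ← -0.883592 + 0.16·1.662937 = -0.617523
y(0.48) ≈ -0.6175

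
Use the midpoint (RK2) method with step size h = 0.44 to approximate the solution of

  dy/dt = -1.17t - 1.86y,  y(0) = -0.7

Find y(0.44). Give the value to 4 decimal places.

-0.4748

Midpoint: k1 = f(t_n, y_n); k2 = f(t_n + h/2, y_n + (h/2)·k1); y_{n+1} = y_n + h·k2.
t=0.000000, y=-0.700000:
  k1 = f(0.000000, -0.700000) = 1.302000
  k2 = f(0.220000, -0.413560) = 0.511822
  y ← -0.700000 + 0.44·0.511822 = -0.474798
y(0.44) ≈ -0.4748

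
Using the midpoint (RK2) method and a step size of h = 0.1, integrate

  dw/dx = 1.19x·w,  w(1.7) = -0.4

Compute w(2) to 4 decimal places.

Midpoint: k1 = f(x_n, w_n); k2 = f(x_n + h/2, w_n + (h/2)·k1); w_{n+1} = w_n + h·k2.
x=1.700000, w=-0.400000:
  k1 = f(1.700000, -0.400000) = -0.809200
  k2 = f(1.750000, -0.440460) = -0.917258
  w ← -0.400000 + 0.1·(-0.917258) = -0.491726
x=1.800000, w=-0.491726:
  k1 = f(1.800000, -0.491726) = -1.053277
  k2 = f(1.850000, -0.544390) = -1.198474
  w ← -0.491726 + 0.1·(-1.198474) = -0.611573
x=1.900000, w=-0.611573:
  k1 = f(1.900000, -0.611573) = -1.382767
  k2 = f(1.950000, -0.680712) = -1.579591
  w ← -0.611573 + 0.1·(-1.579591) = -0.769532
w(2) ≈ -0.7695

-0.7695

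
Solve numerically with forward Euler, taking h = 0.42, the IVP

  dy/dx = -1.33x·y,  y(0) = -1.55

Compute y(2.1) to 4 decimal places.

-0.0115

Euler: y_{n+1} = y_n + h·f(x_n, y_n).
x=0.000000, y=-1.550000: f=0.000000 → y ← -1.550000 + 0.42·0.000000 = -1.550000
x=0.420000, y=-1.550000: f=0.865830 → y ← -1.550000 + 0.42·0.865830 = -1.186351
x=0.840000, y=-1.186351: f=1.325392 → y ← -1.186351 + 0.42·1.325392 = -0.629687
x=1.260000, y=-0.629687: f=1.055229 → y ← -0.629687 + 0.42·1.055229 = -0.186491
x=1.680000, y=-0.186491: f=0.416695 → y ← -0.186491 + 0.42·0.416695 = -0.011479
y(2.1) ≈ -0.0115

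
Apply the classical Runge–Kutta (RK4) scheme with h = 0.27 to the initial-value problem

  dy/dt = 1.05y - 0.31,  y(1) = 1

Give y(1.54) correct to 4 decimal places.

RK4: k1 = f(t_n, y_n); k2 = f(t_n + h/2, y_n + (h/2)·k1); k3 = f(t_n + h/2, y_n + (h/2)·k2); k4 = f(t_n + h, y_n + h·k3); y_{n+1} = y_n + (h/6)·(k1 + 2k2 + 2k3 + k4).
t=1.000000, y=1.000000:
  k1 = f(1.000000, 1.000000) = 0.740000
  k2 = f(1.135000, 1.099900) = 0.844895
  k3 = f(1.135000, 1.114061) = 0.859764
  k4 = f(1.270000, 1.232136) = 0.983743
  y ← 1.000000 + (0.27/6)·(k1 + 2k2 + 2k3 + k4) = 1.230988
t=1.270000, y=1.230988:
  k1 = f(1.270000, 1.230988) = 0.982537
  k2 = f(1.405000, 1.363630) = 1.121812
  k3 = f(1.405000, 1.382432) = 1.141554
  k4 = f(1.540000, 1.539207) = 1.306168
  y ← 1.230988 + (0.27/6)·(k1 + 2k2 + 2k3 + k4) = 1.537682
y(1.54) ≈ 1.5377

1.5377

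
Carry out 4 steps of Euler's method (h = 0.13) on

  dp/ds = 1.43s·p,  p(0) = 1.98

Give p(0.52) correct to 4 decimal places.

Euler: p_{n+1} = p_n + h·f(s_n, p_n).
s=0.000000, p=1.980000: f=0.000000 → p ← 1.980000 + 0.13·0.000000 = 1.980000
s=0.130000, p=1.980000: f=0.368082 → p ← 1.980000 + 0.13·0.368082 = 2.027851
s=0.260000, p=2.027851: f=0.753955 → p ← 2.027851 + 0.13·0.753955 = 2.125865
s=0.390000, p=2.125865: f=1.185595 → p ← 2.125865 + 0.13·1.185595 = 2.279992
p(0.52) ≈ 2.2800

2.2800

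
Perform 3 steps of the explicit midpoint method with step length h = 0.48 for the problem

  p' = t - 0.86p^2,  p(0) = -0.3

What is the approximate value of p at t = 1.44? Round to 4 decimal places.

0.6409

Midpoint: k1 = f(t_n, p_n); k2 = f(t_n + h/2, p_n + (h/2)·k1); p_{n+1} = p_n + h·k2.
t=0.000000, p=-0.300000:
  k1 = f(0.000000, -0.300000) = -0.077400
  k2 = f(0.240000, -0.318576) = 0.152718
  p ← -0.300000 + 0.48·0.152718 = -0.226695
t=0.480000, p=-0.226695:
  k1 = f(0.480000, -0.226695) = 0.435804
  k2 = f(0.720000, -0.122102) = 0.707178
  p ← -0.226695 + 0.48·0.707178 = 0.112750
t=0.960000, p=0.112750:
  k1 = f(0.960000, 0.112750) = 0.949067
  k2 = f(1.200000, 0.340526) = 1.100276
  p ← 0.112750 + 0.48·1.100276 = 0.640883
p(1.44) ≈ 0.6409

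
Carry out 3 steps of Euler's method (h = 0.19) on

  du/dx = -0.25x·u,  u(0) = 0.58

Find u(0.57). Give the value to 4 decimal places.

0.5644

Euler: u_{n+1} = u_n + h·f(x_n, u_n).
x=0.000000, u=0.580000: f=0.000000 → u ← 0.580000 + 0.19·0.000000 = 0.580000
x=0.190000, u=0.580000: f=-0.027550 → u ← 0.580000 + 0.19·(-0.027550) = 0.574765
x=0.380000, u=0.574765: f=-0.054603 → u ← 0.574765 + 0.19·(-0.054603) = 0.564391
u(0.57) ≈ 0.5644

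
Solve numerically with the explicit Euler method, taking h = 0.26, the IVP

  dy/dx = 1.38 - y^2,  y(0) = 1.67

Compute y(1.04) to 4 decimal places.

Euler: y_{n+1} = y_n + h·f(x_n, y_n).
x=0.000000, y=1.670000: f=-1.408900 → y ← 1.670000 + 0.26·(-1.408900) = 1.303686
x=0.260000, y=1.303686: f=-0.319597 → y ← 1.303686 + 0.26·(-0.319597) = 1.220591
x=0.520000, y=1.220591: f=-0.109842 → y ← 1.220591 + 0.26·(-0.109842) = 1.192032
x=0.780000, y=1.192032: f=-0.040940 → y ← 1.192032 + 0.26·(-0.040940) = 1.181387
y(1.04) ≈ 1.1814

1.1814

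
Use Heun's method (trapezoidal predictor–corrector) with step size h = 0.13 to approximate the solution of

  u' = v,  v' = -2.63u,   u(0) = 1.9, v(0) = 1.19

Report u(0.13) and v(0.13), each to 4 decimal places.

2.0125, 0.5139

Heun on (u,v): k1 = f(t_n, state_n); k2 = f(t_n + h, state_n + h·k1); state_{n+1} = state_n + (h/2)·(k1 + k2).
0.000000: (1.900000, 1.190000)
  k1 = (1.190000, -4.997000)
  predictor → (2.054700, 0.540390)
  k2 = (0.540390, -5.403861)
  → (2.012475, 0.513944)
(u(0.13), v(0.13)) ≈ (2.0125, 0.5139)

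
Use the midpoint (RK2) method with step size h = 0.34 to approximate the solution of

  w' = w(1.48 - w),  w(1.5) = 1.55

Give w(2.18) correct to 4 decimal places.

1.5067

Midpoint: k1 = f(t_n, w_n); k2 = f(t_n + h/2, w_n + (h/2)·k1); w_{n+1} = w_n + h·k2.
t=1.500000, w=1.550000:
  k1 = f(1.500000, 1.550000) = -0.108500
  k2 = f(1.670000, 1.531555) = -0.078959
  w ← 1.550000 + 0.34·(-0.078959) = 1.523154
t=1.840000, w=1.523154:
  k1 = f(1.840000, 1.523154) = -0.065730
  k2 = f(2.010000, 1.511980) = -0.048353
  w ← 1.523154 + 0.34·(-0.048353) = 1.506714
w(2.18) ≈ 1.5067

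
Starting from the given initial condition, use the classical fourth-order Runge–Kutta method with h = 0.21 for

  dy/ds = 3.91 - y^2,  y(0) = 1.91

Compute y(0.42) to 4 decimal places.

1.9642

RK4: k1 = f(s_n, y_n); k2 = f(s_n + h/2, y_n + (h/2)·k1); k3 = f(s_n + h/2, y_n + (h/2)·k2); k4 = f(s_n + h, y_n + h·k3); y_{n+1} = y_n + (h/6)·(k1 + 2k2 + 2k3 + k4).
s=0.000000, y=1.910000:
  k1 = f(0.000000, 1.910000) = 0.261900
  k2 = f(0.105000, 1.937499) = 0.156096
  k3 = f(0.105000, 1.926390) = 0.199021
  k4 = f(0.210000, 1.951794) = 0.100498
  y ← 1.910000 + (0.21/6)·(k1 + 2k2 + 2k3 + k4) = 1.947542
s=0.210000, y=1.947542:
  k1 = f(0.210000, 1.947542) = 0.117080
  k2 = f(0.315000, 1.959835) = 0.069045
  k3 = f(0.315000, 1.954792) = 0.088789
  k4 = f(0.420000, 1.966188) = 0.044106
  y ← 1.947542 + (0.21/6)·(k1 + 2k2 + 2k3 + k4) = 1.964232
y(0.42) ≈ 1.9642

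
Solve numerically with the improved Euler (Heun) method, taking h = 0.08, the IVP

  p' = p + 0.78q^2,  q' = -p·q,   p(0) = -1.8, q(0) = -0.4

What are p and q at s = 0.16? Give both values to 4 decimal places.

Heun on (p,q): k1 = f(s_n, state_n); k2 = f(s_n + h, state_n + h·k1); state_{n+1} = state_n + (h/2)·(k1 + k2).
0.000000: (-1.800000, -0.400000)
  k1 = (-1.675200, -0.720000)
  predictor → (-1.934016, -0.457600)
  k2 = (-1.770686, -0.885006)
  → (-1.937835, -0.464200)
0.080000: (-1.937835, -0.464200)
  k1 = (-1.769760, -0.899544)
  predictor → (-2.079416, -0.536164)
  k2 = (-1.855188, -1.114908)
  → (-2.082833, -0.544778)
(p(0.16), q(0.16)) ≈ (-2.0828, -0.5448)

-2.0828, -0.5448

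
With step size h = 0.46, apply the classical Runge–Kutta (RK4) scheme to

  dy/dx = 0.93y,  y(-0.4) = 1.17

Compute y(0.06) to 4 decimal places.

RK4: k1 = f(x_n, y_n); k2 = f(x_n + h/2, y_n + (h/2)·k1); k3 = f(x_n + h/2, y_n + (h/2)·k2); k4 = f(x_n + h, y_n + h·k3); y_{n+1} = y_n + (h/6)·(k1 + 2k2 + 2k3 + k4).
x=-0.400000, y=1.170000:
  k1 = f(-0.400000, 1.170000) = 1.088100
  k2 = f(-0.170000, 1.420263) = 1.320845
  k3 = f(-0.170000, 1.473794) = 1.370629
  k4 = f(0.060000, 1.800489) = 1.674455
  y ← 1.170000 + (0.46/6)·(k1 + 2k2 + 2k3 + k4) = 1.794488
y(0.06) ≈ 1.7945

1.7945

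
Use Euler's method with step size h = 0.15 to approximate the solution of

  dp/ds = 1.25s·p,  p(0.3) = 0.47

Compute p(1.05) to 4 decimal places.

0.7984

Euler: p_{n+1} = p_n + h·f(s_n, p_n).
s=0.300000, p=0.470000: f=0.176250 → p ← 0.470000 + 0.15·0.176250 = 0.496437
s=0.450000, p=0.496437: f=0.279246 → p ← 0.496437 + 0.15·0.279246 = 0.538324
s=0.600000, p=0.538324: f=0.403743 → p ← 0.538324 + 0.15·0.403743 = 0.598886
s=0.750000, p=0.598886: f=0.561456 → p ← 0.598886 + 0.15·0.561456 = 0.683104
s=0.900000, p=0.683104: f=0.768492 → p ← 0.683104 + 0.15·0.768492 = 0.798378
p(1.05) ≈ 0.7984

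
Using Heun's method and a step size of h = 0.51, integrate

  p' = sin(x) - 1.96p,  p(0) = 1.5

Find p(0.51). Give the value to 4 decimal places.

Heun: k1 = f(x_n, p_n); k2 = f(x_n + h, p_n + h·k1); p_{n+1} = p_n + (h/2)·(k1 + k2).
x=0.000000, p=1.500000:
  k1 = f(0.000000, 1.500000) = -2.940000
  k2 = f(0.510000, 0.000600) = 0.487001
  p ← 1.500000 + (0.51/2)·(-2.940000 + 0.487001) = 0.874485
p(0.51) ≈ 0.8745

0.8745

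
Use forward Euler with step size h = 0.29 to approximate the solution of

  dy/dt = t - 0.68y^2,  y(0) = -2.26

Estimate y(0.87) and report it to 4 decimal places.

Euler: y_{n+1} = y_n + h·f(t_n, y_n).
t=0.000000, y=-2.260000: f=-3.473168 → y ← -2.260000 + 0.29·(-3.473168) = -3.267219
t=0.290000, y=-3.267219: f=-6.968808 → y ← -3.267219 + 0.29·(-6.968808) = -5.288173
t=0.580000, y=-5.288173: f=-18.436047 → y ← -5.288173 + 0.29·(-18.436047) = -10.634627
y(0.87) ≈ -10.6346

-10.6346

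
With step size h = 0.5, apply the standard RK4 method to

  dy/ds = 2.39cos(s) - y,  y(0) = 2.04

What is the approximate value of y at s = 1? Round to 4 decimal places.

RK4: k1 = f(s_n, y_n); k2 = f(s_n + h/2, y_n + (h/2)·k1); k3 = f(s_n + h/2, y_n + (h/2)·k2); k4 = f(s_n + h, y_n + h·k3); y_{n+1} = y_n + (h/6)·(k1 + 2k2 + 2k3 + k4).
s=0.000000, y=2.040000:
  k1 = f(0.000000, 2.040000) = 0.350000
  k2 = f(0.250000, 2.127500) = 0.188201
  k3 = f(0.250000, 2.087050) = 0.228651
  k4 = f(0.500000, 2.154325) = -0.056903
  y ← 2.040000 + (0.5/6)·(k1 + 2k2 + 2k3 + k4) = 2.133900
s=0.500000, y=2.133900:
  k1 = f(0.500000, 2.133900) = -0.036478
  k2 = f(0.750000, 2.124781) = -0.376044
  k3 = f(0.750000, 2.039889) = -0.291153
  k4 = f(1.000000, 1.988324) = -0.697001
  y ← 2.133900 + (0.5/6)·(k1 + 2k2 + 2k3 + k4) = 1.961577
y(1) ≈ 1.9616

1.9616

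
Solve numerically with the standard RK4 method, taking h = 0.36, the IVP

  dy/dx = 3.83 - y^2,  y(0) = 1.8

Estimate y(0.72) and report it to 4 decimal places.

1.9444

RK4: k1 = f(x_n, y_n); k2 = f(x_n + h/2, y_n + (h/2)·k1); k3 = f(x_n + h/2, y_n + (h/2)·k2); k4 = f(x_n + h, y_n + h·k3); y_{n+1} = y_n + (h/6)·(k1 + 2k2 + 2k3 + k4).
x=0.000000, y=1.800000:
  k1 = f(0.000000, 1.800000) = 0.590000
  k2 = f(0.180000, 1.906200) = 0.196402
  k3 = f(0.180000, 1.835352) = 0.461482
  k4 = f(0.360000, 1.966134) = -0.035681
  y ← 1.800000 + (0.36/6)·(k1 + 2k2 + 2k3 + k4) = 1.912205
x=0.360000, y=1.912205:
  k1 = f(0.360000, 1.912205) = 0.173471
  k2 = f(0.540000, 1.943430) = 0.053080
  k3 = f(0.540000, 1.921760) = 0.136840
  k4 = f(0.720000, 1.961468) = -0.017355
  y ← 1.912205 + (0.36/6)·(k1 + 2k2 + 2k3 + k4) = 1.944363
y(0.72) ≈ 1.9444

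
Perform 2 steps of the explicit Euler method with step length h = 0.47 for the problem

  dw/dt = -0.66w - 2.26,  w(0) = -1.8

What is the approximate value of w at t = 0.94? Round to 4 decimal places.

Euler: w_{n+1} = w_n + h·f(t_n, w_n).
t=0.000000, w=-1.800000: f=-1.072000 → w ← -1.800000 + 0.47·(-1.072000) = -2.303840
t=0.470000, w=-2.303840: f=-0.739466 → w ← -2.303840 + 0.47·(-0.739466) = -2.651389
w(0.94) ≈ -2.6514

-2.6514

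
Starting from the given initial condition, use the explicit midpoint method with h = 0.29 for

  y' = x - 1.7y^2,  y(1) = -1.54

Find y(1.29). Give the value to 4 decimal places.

Midpoint: k1 = f(x_n, y_n); k2 = f(x_n + h/2, y_n + (h/2)·k1); y_{n+1} = y_n + h·k2.
x=1.000000, y=-1.540000:
  k1 = f(1.000000, -1.540000) = -3.031720
  k2 = f(1.145000, -1.979599) = -5.516983
  y ← -1.540000 + 0.29·(-5.516983) = -3.139925
y(1.29) ≈ -3.1399

-3.1399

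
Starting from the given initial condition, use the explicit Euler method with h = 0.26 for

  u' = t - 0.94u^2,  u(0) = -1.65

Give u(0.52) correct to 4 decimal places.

Euler: u_{n+1} = u_n + h·f(t_n, u_n).
t=0.000000, u=-1.650000: f=-2.559150 → u ← -1.650000 + 0.26·(-2.559150) = -2.315379
t=0.260000, u=-2.315379: f=-4.779321 → u ← -2.315379 + 0.26·(-4.779321) = -3.558002
u(0.52) ≈ -3.5580

-3.5580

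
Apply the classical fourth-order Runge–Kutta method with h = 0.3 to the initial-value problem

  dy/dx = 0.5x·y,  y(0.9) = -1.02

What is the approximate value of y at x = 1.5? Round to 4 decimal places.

RK4: k1 = f(x_n, y_n); k2 = f(x_n + h/2, y_n + (h/2)·k1); k3 = f(x_n + h/2, y_n + (h/2)·k2); k4 = f(x_n + h, y_n + h·k3); y_{n+1} = y_n + (h/6)·(k1 + 2k2 + 2k3 + k4).
x=0.900000, y=-1.020000:
  k1 = f(0.900000, -1.020000) = -0.459000
  k2 = f(1.050000, -1.088850) = -0.571646
  k3 = f(1.050000, -1.105747) = -0.580517
  k4 = f(1.200000, -1.194155) = -0.716493
  y ← -1.020000 + (0.3/6)·(k1 + 2k2 + 2k3 + k4) = -1.193991
x=1.200000, y=-1.193991:
  k1 = f(1.200000, -1.193991) = -0.716395
  k2 = f(1.350000, -1.301450) = -0.878479
  k3 = f(1.350000, -1.325763) = -0.894890
  k4 = f(1.500000, -1.462458) = -1.096843
  y ← -1.193991 + (0.3/6)·(k1 + 2k2 + 2k3 + k4) = -1.461990
y(1.5) ≈ -1.4620

-1.4620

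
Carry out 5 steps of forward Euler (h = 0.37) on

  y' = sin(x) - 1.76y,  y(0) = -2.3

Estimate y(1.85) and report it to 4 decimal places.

0.5082

Euler: y_{n+1} = y_n + h·f(x_n, y_n).
x=0.000000, y=-2.300000: f=4.048000 → y ← -2.300000 + 0.37·4.048000 = -0.802240
x=0.370000, y=-0.802240: f=1.773558 → y ← -0.802240 + 0.37·1.773558 = -0.146024
x=0.740000, y=-0.146024: f=0.931289 → y ← -0.146024 + 0.37·0.931289 = 0.198553
x=1.110000, y=0.198553: f=0.546245 → y ← 0.198553 + 0.37·0.546245 = 0.400664
x=1.480000, y=0.400664: f=0.290712 → y ← 0.400664 + 0.37·0.290712 = 0.508228
y(1.85) ≈ 0.5082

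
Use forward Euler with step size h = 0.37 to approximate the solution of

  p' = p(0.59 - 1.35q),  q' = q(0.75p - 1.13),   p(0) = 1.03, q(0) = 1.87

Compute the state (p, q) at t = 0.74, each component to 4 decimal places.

0.1194, 1.0760

Euler on (p,q): p_{n+1} = p_n + h·p', q_{n+1} = q_n + h·q'.
0.000000: (1.030000, 1.870000); f=(-1.992535, -0.668525) → (0.292762, 1.622646)
0.370000: (0.292762, 1.622646); f=(-0.468587, -1.477303) → (0.119385, 1.076044)
(p(0.74), q(0.74)) ≈ (0.1194, 1.0760)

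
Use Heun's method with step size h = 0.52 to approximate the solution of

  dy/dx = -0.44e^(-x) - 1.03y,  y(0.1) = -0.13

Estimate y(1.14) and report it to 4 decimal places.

Heun: k1 = f(x_n, y_n); k2 = f(x_n + h, y_n + h·k1); y_{n+1} = y_n + (h/2)·(k1 + k2).
x=0.100000, y=-0.130000:
  k1 = f(0.100000, -0.130000) = -0.264228
  k2 = f(0.620000, -0.267399) = 0.038725
  y ← -0.130000 + (0.52/2)·(-0.264228 + 0.038725) = -0.188631
x=0.620000, y=-0.188631:
  k1 = f(0.620000, -0.188631) = -0.042406
  k2 = f(1.140000, -0.210682) = 0.076282
  y ← -0.188631 + (0.52/2)·(-0.042406 + 0.076282) = -0.179823
y(1.14) ≈ -0.1798

-0.1798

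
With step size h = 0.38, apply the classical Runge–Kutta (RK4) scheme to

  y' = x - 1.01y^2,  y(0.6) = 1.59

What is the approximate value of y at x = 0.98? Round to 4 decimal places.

1.1933

RK4: k1 = f(x_n, y_n); k2 = f(x_n + h/2, y_n + (h/2)·k1); k3 = f(x_n + h/2, y_n + (h/2)·k2); k4 = f(x_n + h, y_n + h·k3); y_{n+1} = y_n + (h/6)·(k1 + 2k2 + 2k3 + k4).
x=0.600000, y=1.590000:
  k1 = f(0.600000, 1.590000) = -1.953381
  k2 = f(0.790000, 1.218858) = -0.710470
  k3 = f(0.790000, 1.455011) = -1.348227
  k4 = f(0.980000, 1.077674) = -0.192995
  y ← 1.590000 + (0.38/6)·(k1 + 2k2 + 2k3 + k4) = 1.193295
y(0.98) ≈ 1.1933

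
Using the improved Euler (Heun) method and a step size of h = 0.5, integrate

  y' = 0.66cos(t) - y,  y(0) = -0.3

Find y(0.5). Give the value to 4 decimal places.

0.0398

Heun: k1 = f(t_n, y_n); k2 = f(t_n + h, y_n + h·k1); y_{n+1} = y_n + (h/2)·(k1 + k2).
t=0.000000, y=-0.300000:
  k1 = f(0.000000, -0.300000) = 0.960000
  k2 = f(0.500000, 0.180000) = 0.399204
  y ← -0.300000 + (0.5/2)·(0.960000 + 0.399204) = 0.039801
y(0.5) ≈ 0.0398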